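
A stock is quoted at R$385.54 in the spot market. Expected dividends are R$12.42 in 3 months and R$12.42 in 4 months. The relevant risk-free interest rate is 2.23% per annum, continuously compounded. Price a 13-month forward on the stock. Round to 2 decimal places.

PV(dividends) I = 12.42·e^(−0.0223·3/12) + 12.42·e^(−0.0223·4/12)
I = 12.3510 + 12.3280 = 24.6790
F = (S − I)·e^(rT) = (385.54 − 24.6790) · e^(0.0223·13/12)
= 360.8610 · e^0.024158 = 360.8610 × 1.024452 = R$369.68

R$369.68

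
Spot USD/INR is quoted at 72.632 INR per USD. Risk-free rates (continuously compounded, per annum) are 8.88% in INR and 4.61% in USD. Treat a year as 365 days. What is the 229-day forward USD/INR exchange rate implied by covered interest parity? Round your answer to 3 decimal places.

74.604

F = S·e^((r_INR − r_USD)T) = 72.632 · e^((0.0888 − 0.0461) × 229/365)
= 72.632 · e^0.026790 = 72.632 × 1.027152
F = 74.604 INR per USD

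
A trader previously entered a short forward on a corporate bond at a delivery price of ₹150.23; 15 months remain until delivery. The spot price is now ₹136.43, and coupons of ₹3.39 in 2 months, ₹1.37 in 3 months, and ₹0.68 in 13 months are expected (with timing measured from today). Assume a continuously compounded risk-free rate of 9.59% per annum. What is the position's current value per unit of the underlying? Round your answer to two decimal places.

₹2.12

PV(remaining coupons) I = 3.39·e^(−0.0959·2/12) + 1.37·e^(−0.0959·3/12) + 0.68·e^(−0.0959·13/12) = 5.2867
Current forward F = (S − I)·e^(rT) = (136.43 − 5.2867)·e^(0.0959·15/12) = 131.1433 × 1.127356 = 147.8452
Value (long) = (F − K)·e^(−rT) = (147.8452 − 150.23) × 0.887031 = -2.1154
Short position value = −(long value) = ₹2.12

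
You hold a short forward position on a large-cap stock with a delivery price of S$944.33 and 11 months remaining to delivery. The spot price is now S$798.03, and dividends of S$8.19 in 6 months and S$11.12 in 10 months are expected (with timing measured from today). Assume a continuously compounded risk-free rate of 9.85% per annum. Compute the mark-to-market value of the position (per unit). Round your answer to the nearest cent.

S$82.81

PV(remaining dividends) I = 8.19·e^(−0.0985·6/12) + 11.12·e^(−0.0985·10/12) = 18.0401
Current forward F = (S − I)·e^(rT) = (798.03 − 18.0401)·e^(0.0985·11/12) = 779.9899 × 1.094493 = 853.6935
Value (long) = (F − K)·e^(−rT) = (853.6935 − 944.33) × 0.913665 = -82.8114
Short position value = −(long value) = S$82.81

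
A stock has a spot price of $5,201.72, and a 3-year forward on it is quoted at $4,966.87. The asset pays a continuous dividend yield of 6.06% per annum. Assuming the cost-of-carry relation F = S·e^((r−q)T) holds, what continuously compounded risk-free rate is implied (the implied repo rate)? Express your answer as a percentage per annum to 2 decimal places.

From F = S·e^((r−q)T): (r − q) = ln(F/S)/T
ln(4966.87/5201.72) = ln(0.954851) = -0.046200
(r − q) = -0.046200 / (3) = -0.015400
r = ln(F/S)/T + q = -0.015400 + 0.0606 = 0.045200
r = 4.52%

4.52%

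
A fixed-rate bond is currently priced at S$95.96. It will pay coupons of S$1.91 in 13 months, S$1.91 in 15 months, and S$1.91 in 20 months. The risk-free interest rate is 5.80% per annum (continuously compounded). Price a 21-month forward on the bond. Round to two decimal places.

S$100.34

PV(coupons) I = 1.91·e^(−0.0580·13/12) + 1.91·e^(−0.0580·15/12) + 1.91·e^(−0.0580·20/12)
I = 1.7937 + 1.7764 + 1.7340 = 5.3041
F = (S − I)·e^(rT) = (95.96 − 5.3041) · e^(0.0580·21/12)
= 90.6559 · e^0.101500 = 90.6559 × 1.106830 = S$100.34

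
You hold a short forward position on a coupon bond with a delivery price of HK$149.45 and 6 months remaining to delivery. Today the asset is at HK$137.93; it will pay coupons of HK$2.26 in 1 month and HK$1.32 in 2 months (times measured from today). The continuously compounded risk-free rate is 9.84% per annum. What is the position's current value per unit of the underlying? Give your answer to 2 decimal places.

HK$7.89

PV(remaining coupons) I = 2.26·e^(−0.0984·1/12) + 1.32·e^(−0.0984·2/12) = 3.5401
Current forward F = (S − I)·e^(rT) = (137.93 − 3.5401)·e^(0.0984·6/12) = 134.3899 × 1.050430 = 141.1672
Value (long) = (F − K)·e^(−rT) = (141.1672 − 149.45) × 0.951991 = -7.8852
Short position value = −(long value) = HK$7.89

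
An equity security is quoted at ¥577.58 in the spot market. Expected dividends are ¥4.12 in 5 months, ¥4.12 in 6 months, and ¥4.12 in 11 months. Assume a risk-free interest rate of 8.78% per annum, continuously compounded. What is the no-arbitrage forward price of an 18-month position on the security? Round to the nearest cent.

PV(dividends) I = 4.12·e^(−0.0878·5/12) + 4.12·e^(−0.0878·6/12) + 4.12·e^(−0.0878·11/12)
I = 3.9720 + 3.9430 + 3.8014 = 11.7164
F = (S − I)·e^(rT) = (577.58 − 11.7164) · e^(0.0878·18/12)
= 565.8636 · e^0.131700 = 565.8636 × 1.140766 = ¥645.52

¥645.52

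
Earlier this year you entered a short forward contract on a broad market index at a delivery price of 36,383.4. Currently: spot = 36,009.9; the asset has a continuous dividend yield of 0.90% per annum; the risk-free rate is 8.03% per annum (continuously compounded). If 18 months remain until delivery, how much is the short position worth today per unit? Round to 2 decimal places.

-3272.37

Current fair forward for the remaining 18 months: F = S·e^((r − q)·T), (r − q) = 0.0803 − 0.0090 = 0.0713
F = 36009.9 · e^(0.0713 × 18/12) = 36009.9 × 1.11287861 = 40074.6475
Value of long forward = (F − K)·e^(−rT) = (40074.6475 − 36383.4) · e^(−0.0803·18/12)
= 3691.2475 × 0.88652141 = 3272.37
Short position value = −(long value) = -3272.37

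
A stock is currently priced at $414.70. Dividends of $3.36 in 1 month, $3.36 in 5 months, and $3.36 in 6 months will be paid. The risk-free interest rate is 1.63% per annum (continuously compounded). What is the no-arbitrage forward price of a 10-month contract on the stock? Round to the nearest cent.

$410.21

PV(dividends) I = 3.36·e^(−0.0163·1/12) + 3.36·e^(−0.0163·5/12) + 3.36·e^(−0.0163·6/12)
I = 3.3554 + 3.3373 + 3.3327 = 10.0254
F = (S − I)·e^(rT) = (414.70 − 10.0254) · e^(0.0163·10/12)
= 404.6746 · e^0.013583 = 404.6746 × 1.013676 = $410.21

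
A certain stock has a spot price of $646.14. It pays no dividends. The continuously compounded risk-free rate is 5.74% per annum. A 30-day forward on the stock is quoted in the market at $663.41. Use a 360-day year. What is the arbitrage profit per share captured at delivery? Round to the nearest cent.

$14.17 per share

Fair forward: F* = S·e^(carry·T), with carry = r = 0.0574
F* = 646.14 · e^(0.0574 × 30/360) = 646.14 · e^0.004783 = 646.14 × 1.004794 = $649.2376
Market $663.41 > fair $649.2376: forward overpriced → cash-and-carry (buy spot, short the forward).
At maturity, profit = |F_mkt − F*| = |663.41 − 649.2376| = $14.17 per share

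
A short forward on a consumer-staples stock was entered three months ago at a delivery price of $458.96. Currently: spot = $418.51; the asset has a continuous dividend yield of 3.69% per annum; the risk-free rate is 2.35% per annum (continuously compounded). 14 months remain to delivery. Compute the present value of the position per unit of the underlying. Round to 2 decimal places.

$45.67

Current fair forward for the remaining 14 months: F = S·e^((r − q)·T), (r − q) = 0.0235 − 0.0369 = -0.0134
F = 418.51 · e^(-0.0134 × 14/12) = 418.51 × 0.984488 = 412.0181
Value of long forward = (F − K)·e^(−rT) = (412.0181 − 458.96) · e^(−0.0235·14/12)
= -46.9419 × 0.972956 = -45.67
Short position value = −(long value) = $45.67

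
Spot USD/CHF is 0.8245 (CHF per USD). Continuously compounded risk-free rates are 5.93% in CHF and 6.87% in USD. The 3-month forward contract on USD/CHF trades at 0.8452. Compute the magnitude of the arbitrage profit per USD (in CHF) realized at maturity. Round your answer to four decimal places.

Fair forward: F* = S·e^(carry·T), with carry = (r_CHF − r_USD) = 0.0593 − 0.0687 = -0.0094
F* = 0.8245 · e^(-0.0094 × 3/12) = 0.8245 · e^-0.002350 = 0.8245 × 0.997653 = 0.8226
Market 0.8452 > fair 0.8226: forward overpriced → cash-and-carry (buy spot, short the forward).
At maturity, profit = |F_mkt − F*| = |0.8452 − 0.8226| = 0.0226 per USD (in CHF)

0.0226 per USD (in CHF)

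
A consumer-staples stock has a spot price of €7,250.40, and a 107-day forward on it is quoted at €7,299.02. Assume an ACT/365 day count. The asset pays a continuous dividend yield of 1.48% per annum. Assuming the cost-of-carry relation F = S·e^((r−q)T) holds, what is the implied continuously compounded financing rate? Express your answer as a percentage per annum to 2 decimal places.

From F = S·e^((r−q)T): (r − q) = ln(F/S)/T
ln(7299.02/7250.40) = ln(1.006706) = 0.006684
(r − q) = 0.006684 / (107/365) = 0.022801
r = ln(F/S)/T + q = 0.022801 + 0.0148 = 0.037601
r = 3.76%

3.76%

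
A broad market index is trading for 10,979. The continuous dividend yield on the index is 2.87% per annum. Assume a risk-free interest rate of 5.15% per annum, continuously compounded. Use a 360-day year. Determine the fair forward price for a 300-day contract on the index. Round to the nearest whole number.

11,190

F = S·e^((r − q)T) = 10979 · e^((0.0515 − 0.0287) × 300/360)
= 10979 · e^0.019000 = 10979 × 1.019182
F = 11,190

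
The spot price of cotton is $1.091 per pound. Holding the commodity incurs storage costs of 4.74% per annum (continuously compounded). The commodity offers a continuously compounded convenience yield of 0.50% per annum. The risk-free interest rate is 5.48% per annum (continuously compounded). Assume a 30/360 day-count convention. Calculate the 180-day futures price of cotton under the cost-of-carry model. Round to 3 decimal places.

Net carry = r + u − y = 0.0548 + 0.0474 − 0.0050 = 0.0972
F = S·e^((r+u−y)T) = 1.091 · e^(0.0972 × 180/360) = 1.091 · e^0.048600
= 1.091 × 1.049800 = $1.145 per pound

$1.145 per pound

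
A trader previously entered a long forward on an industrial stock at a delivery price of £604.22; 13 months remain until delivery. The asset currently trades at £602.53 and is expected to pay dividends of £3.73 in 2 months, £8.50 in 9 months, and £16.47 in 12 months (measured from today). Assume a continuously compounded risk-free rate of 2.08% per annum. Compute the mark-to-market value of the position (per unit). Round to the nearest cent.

-£16.44

PV(remaining dividends) I = 3.73·e^(−0.0208·2/12) + 8.50·e^(−0.0208·9/12) + 16.47·e^(−0.0208·12/12) = 28.2165
Current forward F = (S − I)·e^(rT) = (602.53 − 28.2165)·e^(0.0208·13/12) = 574.3135 × 1.022789 = 587.4015
Value (long) = (F − K)·e^(−rT) = (587.4015 − 604.22) × 0.977719 = -16.4438
Value = -£16.44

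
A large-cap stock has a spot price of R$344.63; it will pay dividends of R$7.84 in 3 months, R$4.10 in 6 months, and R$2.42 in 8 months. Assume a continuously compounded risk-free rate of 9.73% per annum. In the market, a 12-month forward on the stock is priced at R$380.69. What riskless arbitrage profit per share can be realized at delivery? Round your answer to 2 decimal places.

PV(dividends) I = 7.84·e^(−0.0973·3/12) + 4.10·e^(−0.0973·6/12) + 2.42·e^(−0.0973·8/12) = 13.8249
Fair forward F* = (S − I)·e^(rT) = (344.63 − 13.8249)·e^0.097300 = 330.8051 × 1.102191 = 364.6104
Market R$380.69 > fair 364.6104: forward overpriced → cash-and-carry (borrow at r, buy the stock and collect the dividends, short the forward).
Profit at T = |F_mkt − F*| = |380.69 − 364.6104| = R$16.08 per share

R$16.08 per share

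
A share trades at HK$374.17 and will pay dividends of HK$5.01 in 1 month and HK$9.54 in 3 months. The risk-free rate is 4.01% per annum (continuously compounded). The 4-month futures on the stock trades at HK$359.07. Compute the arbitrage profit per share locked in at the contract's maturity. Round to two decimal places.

PV(dividends) I = 5.01·e^(−0.0401·1/12) + 9.54·e^(−0.0401·3/12) = 14.4381
Fair futures F* = (S − I)·e^(rT) = (374.17 − 14.4381)·e^0.013367 = 359.7319 × 1.013457 = 364.5728
Market HK$359.07 < fair 364.5728: forward underpriced → reverse cash-and-carry (short the stock, invest proceeds at r, pay the dividends, go long the forward).
Profit at T = |F_mkt − F*| = |359.07 − 364.5728| = HK$5.50 per share

HK$5.50 per share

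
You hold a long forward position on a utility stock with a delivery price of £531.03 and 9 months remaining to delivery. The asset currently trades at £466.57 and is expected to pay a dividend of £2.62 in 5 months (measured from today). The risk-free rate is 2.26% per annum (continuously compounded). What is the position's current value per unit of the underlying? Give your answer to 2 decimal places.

-£58.13

PV(remaining dividends) I = 2.62·e^(−0.0226·5/12) = 2.5954
Current forward F = (S − I)·e^(rT) = (466.57 − 2.5954)·e^(0.0226·9/12) = 463.9746 × 1.017094 = 471.9058
Value (long) = (F − K)·e^(−rT) = (471.9058 − 531.03) × 0.983193 = -58.1305
Value = -£58.13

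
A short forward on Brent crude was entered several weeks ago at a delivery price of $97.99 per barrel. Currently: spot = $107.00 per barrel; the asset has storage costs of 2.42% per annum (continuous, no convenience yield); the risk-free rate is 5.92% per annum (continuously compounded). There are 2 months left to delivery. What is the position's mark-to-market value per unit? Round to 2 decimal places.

Current fair forward for the remaining 2 months: F = S·e^((r + u)·T), (r + u) = 0.0592 + 0.0242 = 0.0834
F = 107.00 · e^(0.0834 × 2/12) = 107.00 × 1.013997 = 108.4977
Value of long forward = (F − K)·e^(−rT) = (108.4977 − 97.99) · e^(−0.0592·2/12)
= 10.5077 × 0.990182 = 10.40
Short position value = −(long value) = -$10.40

-$10.40 per barrel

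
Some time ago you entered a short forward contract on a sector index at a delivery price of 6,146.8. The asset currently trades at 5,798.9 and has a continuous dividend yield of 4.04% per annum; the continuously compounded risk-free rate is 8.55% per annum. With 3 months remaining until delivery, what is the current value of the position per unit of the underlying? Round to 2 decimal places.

Current fair forward for the remaining 3 months: F = S·e^((r − q)·T), (r − q) = 0.0855 − 0.0404 = 0.0451
F = 5798.9 · e^(0.0451 × 3/12) = 5798.9 × 1.01133880 = 5864.6526
Value of long forward = (F − K)·e^(−rT) = (5864.6526 − 6146.8) · e^(−0.0855·3/12)
= -282.1474 × 0.97885183 = -276.18
Short position value = −(long value) = 276.18

276.18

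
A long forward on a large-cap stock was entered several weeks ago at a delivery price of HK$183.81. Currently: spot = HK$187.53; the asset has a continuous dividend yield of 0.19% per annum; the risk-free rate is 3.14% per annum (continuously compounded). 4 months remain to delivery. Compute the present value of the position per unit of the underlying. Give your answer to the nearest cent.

HK$5.52

Current fair forward for the remaining 4 months: F = S·e^((r − q)·T), (r − q) = 0.0314 − 0.0019 = 0.0295
F = 187.53 · e^(0.0295 × 4/12) = 187.53 × 1.009882 = 189.3832
Value of long forward = (F − K)·e^(−rT) = (189.3832 − 183.81) · e^(−0.0314·4/12)
= 5.5732 × 0.989588 = 5.52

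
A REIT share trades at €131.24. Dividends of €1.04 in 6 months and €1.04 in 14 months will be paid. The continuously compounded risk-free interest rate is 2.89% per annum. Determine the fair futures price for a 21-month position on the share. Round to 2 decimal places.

PV(dividends) I = 1.04·e^(−0.0289·6/12) + 1.04·e^(−0.0289·14/12)
I = 1.0251 + 1.0055 = 2.0306
F = (S − I)·e^(rT) = (131.24 − 2.0306) · e^(0.0289·21/12)
= 129.2094 · e^0.050575 = 129.2094 × 1.051876 = €135.91

€135.91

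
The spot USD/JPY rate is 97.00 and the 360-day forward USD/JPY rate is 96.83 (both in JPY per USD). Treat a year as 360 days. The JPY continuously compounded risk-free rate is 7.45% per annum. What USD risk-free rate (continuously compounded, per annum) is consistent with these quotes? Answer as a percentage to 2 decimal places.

F = S·e^((r_JPY − r_USD)T) ⇒ r_USD = r_JPY − ln(F/S)/T
ln(96.83/97.00) = -0.001754; /(360/360) = -0.001754
r_USD = 0.0745 + 0.001754 = 0.076254
r_USD = 7.63%

7.63%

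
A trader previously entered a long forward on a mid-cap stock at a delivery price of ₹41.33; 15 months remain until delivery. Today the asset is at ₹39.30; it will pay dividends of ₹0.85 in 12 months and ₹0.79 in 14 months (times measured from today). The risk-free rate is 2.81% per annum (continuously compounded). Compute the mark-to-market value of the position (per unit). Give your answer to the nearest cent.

-₹2.19

PV(remaining dividends) I = 0.85·e^(−0.0281·12/12) + 0.79·e^(−0.0281·14/12) = 1.5910
Current forward F = (S − I)·e^(rT) = (39.30 − 1.5910)·e^(0.0281·15/12) = 37.7090 × 1.035749 = 39.0571
Value (long) = (F − K)·e^(−rT) = (39.0571 − 41.33) × 0.965485 = -2.1945
Value = -₹2.19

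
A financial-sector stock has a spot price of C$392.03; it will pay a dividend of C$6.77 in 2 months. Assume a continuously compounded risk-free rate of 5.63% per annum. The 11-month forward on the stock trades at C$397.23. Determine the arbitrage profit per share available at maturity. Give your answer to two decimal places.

PV(dividends) I = 6.77·e^(−0.0563·2/12) = 6.7068
Fair forward F* = (S − I)·e^(rT) = (392.03 − 6.7068)·e^0.051608 = 385.3232 × 1.052963 = 405.7311
Market C$397.23 < fair 405.7311: forward underpriced → reverse cash-and-carry (short the stock, invest proceeds at r, pay the dividends, go long the forward).
Profit at T = |F_mkt − F*| = |397.23 − 405.7311| = C$8.50 per share

C$8.50 per share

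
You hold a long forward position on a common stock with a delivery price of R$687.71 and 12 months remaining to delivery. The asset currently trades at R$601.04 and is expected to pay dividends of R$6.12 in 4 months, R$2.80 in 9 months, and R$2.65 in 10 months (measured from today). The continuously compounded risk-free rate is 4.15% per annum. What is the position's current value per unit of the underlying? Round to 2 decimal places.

PV(remaining dividends) I = 6.12·e^(−0.0415·4/12) + 2.80·e^(−0.0415·9/12) + 2.65·e^(−0.0415·10/12) = 11.3100
Current forward F = (S − I)·e^(rT) = (601.04 − 11.3100)·e^(0.0415·12/12) = 589.7300 × 1.042373 = 614.7186
Value (long) = (F − K)·e^(−rT) = (614.7186 − 687.71) × 0.959349 = -70.0242
Value = -R$70.02

-R$70.02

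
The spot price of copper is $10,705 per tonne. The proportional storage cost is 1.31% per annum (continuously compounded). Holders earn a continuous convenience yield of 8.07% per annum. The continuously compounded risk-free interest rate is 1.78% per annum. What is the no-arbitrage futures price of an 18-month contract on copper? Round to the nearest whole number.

$9,934 per tonne

Net carry = r + u − y = 0.0178 + 0.0131 − 0.0807 = -0.0498
F = S·e^((r+u−y)T) = 10705 · e^(-0.0498 × 18/12) = 10705 · e^-0.074700
= 10705 × 0.928022 = $9,934 per tonne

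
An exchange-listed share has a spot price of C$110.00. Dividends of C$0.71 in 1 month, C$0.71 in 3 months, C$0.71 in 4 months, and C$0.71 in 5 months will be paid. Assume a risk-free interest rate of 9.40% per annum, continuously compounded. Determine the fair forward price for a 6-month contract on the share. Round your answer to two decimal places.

PV(dividends) I = 0.71·e^(−0.0940·1/12) + 0.71·e^(−0.0940·3/12) + 0.71·e^(−0.0940·4/12) + 0.71·e^(−0.0940·5/12)
I = 0.7045 + 0.6935 + 0.6881 + 0.6827 = 2.7688
F = (S − I)·e^(rT) = (110.00 − 2.7688) · e^(0.0940·6/12)
= 107.2312 · e^0.047000 = 107.2312 × 1.048122 = C$112.39

C$112.39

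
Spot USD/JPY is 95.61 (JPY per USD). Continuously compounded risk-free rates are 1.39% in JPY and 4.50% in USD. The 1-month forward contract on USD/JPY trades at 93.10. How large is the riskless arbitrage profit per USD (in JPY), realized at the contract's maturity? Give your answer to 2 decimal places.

2.26 per USD (in JPY)

Fair forward: F* = S·e^(carry·T), with carry = (r_JPY − r_USD) = 0.0139 − 0.0450 = -0.0311
F* = 95.61 · e^(-0.0311 × 1/12) = 95.61 · e^-0.002592 = 95.61 × 0.997411 = 95.3625
Market 93.10 < fair 95.3625: forward underpriced → reverse cash-and-carry (short spot, go long the forward).
At maturity, profit = |F_mkt − F*| = |93.10 − 95.3625| = 2.26 per USD (in JPY)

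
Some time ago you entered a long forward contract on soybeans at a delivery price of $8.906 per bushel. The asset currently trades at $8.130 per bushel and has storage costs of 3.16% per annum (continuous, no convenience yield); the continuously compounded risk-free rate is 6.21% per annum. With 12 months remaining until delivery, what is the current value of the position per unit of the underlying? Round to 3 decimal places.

Current fair forward for the remaining 12 months: F = S·e^((r + u)·T), (r + u) = 0.0621 + 0.0316 = 0.0937
F = 8.130 · e^(0.0937 × 12/12) = 8.130 × 1.098230 = 8.9286
Value of long forward = (F − K)·e^(−rT) = (8.9286 − 8.906) · e^(−0.0621·12/12)
= 0.0226 × 0.939789 = 0.021

$0.021 per bushel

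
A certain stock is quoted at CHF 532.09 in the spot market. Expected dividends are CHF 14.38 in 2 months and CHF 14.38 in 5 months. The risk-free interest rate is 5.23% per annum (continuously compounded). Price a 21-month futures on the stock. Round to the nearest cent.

PV(dividends) I = 14.38·e^(−0.0523·2/12) + 14.38·e^(−0.0523·5/12)
I = 14.2552 + 14.0700 = 28.3252
F = (S − I)·e^(rT) = (532.09 − 28.3252) · e^(0.0523·21/12)
= 503.7648 · e^0.091525 = 503.7648 × 1.095844 = CHF 552.05

CHF 552.05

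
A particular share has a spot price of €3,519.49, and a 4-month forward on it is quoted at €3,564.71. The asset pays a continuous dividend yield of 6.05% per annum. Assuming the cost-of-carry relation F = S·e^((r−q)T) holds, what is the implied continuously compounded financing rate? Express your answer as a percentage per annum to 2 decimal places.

9.88%

From F = S·e^((r−q)T): (r − q) = ln(F/S)/T
ln(3564.71/3519.49) = ln(1.012848) = 0.012766
(r − q) = 0.012766 / (4/12) = 0.038298
r = ln(F/S)/T + q = 0.038298 + 0.0605 = 0.098798
r = 9.88%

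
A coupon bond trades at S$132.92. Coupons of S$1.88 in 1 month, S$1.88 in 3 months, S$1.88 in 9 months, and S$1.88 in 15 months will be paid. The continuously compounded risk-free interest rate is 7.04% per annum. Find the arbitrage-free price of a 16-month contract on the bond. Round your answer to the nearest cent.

PV(coupons) I = 1.88·e^(−0.0704·1/12) + 1.88·e^(−0.0704·3/12) + 1.88·e^(−0.0704·9/12) + 1.88·e^(−0.0704·15/12)
I = 1.8690 + 1.8472 + 1.7833 + 1.7216 = 7.2211
F = (S − I)·e^(rT) = (132.92 − 7.2211) · e^(0.0704·16/12)
= 125.6989 · e^0.093867 = 125.6989 × 1.098414 = S$138.07

S$138.07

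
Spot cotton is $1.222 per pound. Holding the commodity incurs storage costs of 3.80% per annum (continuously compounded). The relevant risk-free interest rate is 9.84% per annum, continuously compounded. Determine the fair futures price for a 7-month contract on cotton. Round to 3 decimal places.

Net carry = r + u − y = 0.0984 + 0.0380 − 0.0000 = 0.1364
F = S·e^((r+u−y)T) = 1.222 · e^(0.1364 × 7/12) = 1.222 · e^0.079567
= 1.222 × 1.082818 = $1.323 per pound

$1.323 per pound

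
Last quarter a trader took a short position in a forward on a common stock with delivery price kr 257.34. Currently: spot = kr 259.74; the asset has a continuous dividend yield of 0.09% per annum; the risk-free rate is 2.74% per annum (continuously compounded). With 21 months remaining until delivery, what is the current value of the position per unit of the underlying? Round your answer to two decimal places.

Current fair forward for the remaining 21 months: F = S·e^((r − q)·T), (r − q) = 0.0274 − 0.0009 = 0.0265
F = 259.74 · e^(0.0265 × 21/12) = 259.74 × 1.047467 = 272.0691
Value of long forward = (F − K)·e^(−rT) = (272.0691 − 257.34) · e^(−0.0274·21/12)
= 14.7291 × 0.953181 = 14.04
Short position value = −(long value) = -kr 14.04

-kr 14.04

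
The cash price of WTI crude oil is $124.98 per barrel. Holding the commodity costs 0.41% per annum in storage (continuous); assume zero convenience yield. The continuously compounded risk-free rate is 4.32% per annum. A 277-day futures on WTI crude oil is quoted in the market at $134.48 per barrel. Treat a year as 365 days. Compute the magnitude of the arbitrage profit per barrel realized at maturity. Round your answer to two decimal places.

Fair futures: F* = S·e^(carry·T), with carry = (r + u) = 0.0432 + 0.0041 = 0.0473
F* = 124.98 · e^(0.0473 × 277/365) = 124.98 · e^0.035896 = 124.98 × 1.036548 = $129.5478
Market $134.48 > fair $129.5478: forward overpriced → cash-and-carry (buy spot, short the forward).
At maturity, profit = |F_mkt − F*| = |134.48 − 129.5478| = $4.93 per barrel

$4.93 per barrel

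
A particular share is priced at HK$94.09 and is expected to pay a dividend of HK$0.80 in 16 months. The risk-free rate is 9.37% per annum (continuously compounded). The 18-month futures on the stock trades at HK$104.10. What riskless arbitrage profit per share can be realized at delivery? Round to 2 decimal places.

HK$3.38 per share

PV(dividends) I = 0.80·e^(−0.0937·16/12) = 0.7060
Fair futures F* = (S − I)·e^(rT) = (94.09 − 0.7060)·e^0.140550 = 93.3840 × 1.150907 = 107.4763
Market HK$104.10 < fair 107.4763: forward underpriced → reverse cash-and-carry (short the stock, invest proceeds at r, pay the dividends, go long the forward).
Profit at T = |F_mkt − F*| = |104.10 − 107.4763| = HK$3.38 per share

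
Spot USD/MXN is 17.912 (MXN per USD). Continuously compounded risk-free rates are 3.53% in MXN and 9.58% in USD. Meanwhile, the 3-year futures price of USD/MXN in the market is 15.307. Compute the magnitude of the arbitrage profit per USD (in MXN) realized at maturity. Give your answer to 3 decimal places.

Fair futures: F* = S·e^(carry·T), with carry = (r_MXN − r_USD) = 0.0353 − 0.0958 = -0.0605
F* = 17.912 · e^(-0.0605 × 3) = 17.912 · e^-0.181500 = 17.912 × 0.834018 = 14.9389
Market 15.307 > fair 14.9389: forward overpriced → cash-and-carry (buy spot, short the forward).
At maturity, profit = |F_mkt − F*| = |15.307 − 14.9389| = 0.368 per USD (in MXN)

0.368 per USD (in MXN)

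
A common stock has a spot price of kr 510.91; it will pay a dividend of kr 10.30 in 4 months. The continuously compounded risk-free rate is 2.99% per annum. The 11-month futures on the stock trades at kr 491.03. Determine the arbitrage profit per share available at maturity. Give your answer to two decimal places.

PV(dividends) I = 10.30·e^(−0.0299·4/12) = 10.1979
Fair futures F* = (S − I)·e^(rT) = (510.91 − 10.1979)·e^0.027408 = 500.7121 × 1.027787 = 514.6254
Market kr 491.03 < fair 514.6254: forward underpriced → reverse cash-and-carry (short the stock, invest proceeds at r, pay the dividends, go long the forward).
Profit at T = |F_mkt − F*| = |491.03 − 514.6254| = kr 23.60 per share

kr 23.60 per share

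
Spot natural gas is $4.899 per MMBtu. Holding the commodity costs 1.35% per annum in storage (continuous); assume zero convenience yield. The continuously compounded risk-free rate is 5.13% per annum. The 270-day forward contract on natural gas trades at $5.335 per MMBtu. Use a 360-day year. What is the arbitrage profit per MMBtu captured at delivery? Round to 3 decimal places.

Fair forward: F* = S·e^(carry·T), with carry = (r + u) = 0.0513 + 0.0135 = 0.0648
F* = 4.899 · e^(0.0648 × 270/360) = 4.899 · e^0.048600 = 4.899 × 1.049800 = $5.1430
Market $5.335 > fair $5.1430: forward overpriced → cash-and-carry (buy spot, short the forward).
At maturity, profit = |F_mkt − F*| = |5.335 − 5.1430| = $0.192 per MMBtu

$0.192 per MMBtu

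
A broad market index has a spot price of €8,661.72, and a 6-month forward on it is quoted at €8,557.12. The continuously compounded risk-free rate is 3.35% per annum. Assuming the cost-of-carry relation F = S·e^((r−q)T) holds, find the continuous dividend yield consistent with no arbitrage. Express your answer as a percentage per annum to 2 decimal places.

From F = S·e^((r−q)T): (r − q) = ln(F/S)/T
ln(8557.12/8661.72) = ln(0.987924) = -0.012150
(r − q) = -0.012150 / (6/12) = -0.024300
q = r − ln(F/S)/T = 0.0335 + 0.024300 = 0.057800
q = 5.78%

5.78%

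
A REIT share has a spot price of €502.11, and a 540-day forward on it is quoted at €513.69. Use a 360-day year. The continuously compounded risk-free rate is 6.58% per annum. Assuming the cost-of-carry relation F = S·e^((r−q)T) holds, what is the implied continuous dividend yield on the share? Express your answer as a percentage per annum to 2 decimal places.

5.06%

From F = S·e^((r−q)T): (r − q) = ln(F/S)/T
ln(513.69/502.11) = ln(1.023063) = 0.022801
(r − q) = 0.022801 / (540/360) = 0.015201
q = r − ln(F/S)/T = 0.0658 − 0.015201 = 0.050599
q = 5.06%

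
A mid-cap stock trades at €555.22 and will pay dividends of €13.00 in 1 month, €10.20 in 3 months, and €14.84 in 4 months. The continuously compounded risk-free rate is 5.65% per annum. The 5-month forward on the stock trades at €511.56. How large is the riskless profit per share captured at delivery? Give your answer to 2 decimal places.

PV(dividends) I = 13.00·e^(−0.0565·1/12) + 10.20·e^(−0.0565·3/12) + 14.84·e^(−0.0565·4/12) = 37.5590
Fair forward F* = (S − I)·e^(rT) = (555.22 − 37.5590)·e^0.023542 = 517.6610 × 1.023821 = 529.9922
Market €511.56 < fair 529.9922: forward underpriced → reverse cash-and-carry (short the stock, invest proceeds at r, pay the dividends, go long the forward).
Profit at T = |F_mkt − F*| = |511.56 − 529.9922| = €18.43 per share

€18.43 per share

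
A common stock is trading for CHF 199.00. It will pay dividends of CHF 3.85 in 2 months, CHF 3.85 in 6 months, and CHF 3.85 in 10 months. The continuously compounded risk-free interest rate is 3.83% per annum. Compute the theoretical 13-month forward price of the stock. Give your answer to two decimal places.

PV(dividends) I = 3.85·e^(−0.0383·2/12) + 3.85·e^(−0.0383·6/12) + 3.85·e^(−0.0383·10/12)
I = 3.8255 + 3.7770 + 3.7291 = 11.3316
F = (S − I)·e^(rT) = (199.00 − 11.3316) · e^(0.0383·13/12)
= 187.6684 · e^0.041492 = 187.6684 × 1.042365 = CHF 195.62

CHF 195.62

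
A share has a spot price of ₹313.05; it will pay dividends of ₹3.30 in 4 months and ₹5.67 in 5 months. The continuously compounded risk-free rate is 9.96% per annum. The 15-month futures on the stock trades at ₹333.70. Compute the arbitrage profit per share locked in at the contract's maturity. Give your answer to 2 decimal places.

₹11.08 per share

PV(dividends) I = 3.30·e^(−0.0996·4/12) + 5.67·e^(−0.0996·5/12) = 8.6317
Fair futures F* = (S − I)·e^(rT) = (313.05 − 8.6317)·e^0.124500 = 304.4183 × 1.132582 = 344.7787
Market ₹333.70 < fair 344.7787: forward underpriced → reverse cash-and-carry (short the stock, invest proceeds at r, pay the dividends, go long the forward).
Profit at T = |F_mkt − F*| = |333.70 − 344.7787| = ₹11.08 per share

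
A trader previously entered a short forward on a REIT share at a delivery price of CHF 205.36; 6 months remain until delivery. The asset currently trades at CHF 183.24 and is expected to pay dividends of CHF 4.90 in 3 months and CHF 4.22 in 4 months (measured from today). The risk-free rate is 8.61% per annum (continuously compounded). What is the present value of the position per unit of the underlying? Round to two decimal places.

PV(remaining dividends) I = 4.90·e^(−0.0861·3/12) + 4.22·e^(−0.0861·4/12) = 8.8963
Current forward F = (S − I)·e^(rT) = (183.24 − 8.8963)·e^(0.0861·6/12) = 174.3437 × 1.043990 = 182.0131
Value (long) = (F − K)·e^(−rT) = (182.0131 − 205.36) × 0.957863 = -22.3631
Short position value = −(long value) = CHF 22.36

CHF 22.36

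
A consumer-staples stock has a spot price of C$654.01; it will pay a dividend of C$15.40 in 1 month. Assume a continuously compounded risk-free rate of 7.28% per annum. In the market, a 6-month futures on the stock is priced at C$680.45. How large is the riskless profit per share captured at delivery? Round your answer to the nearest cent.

C$18.07 per share

PV(dividends) I = 15.40·e^(−0.0728·1/12) = 15.3069
Fair futures F* = (S − I)·e^(rT) = (654.01 − 15.3069)·e^0.036400 = 638.7031 × 1.037071 = 662.3805
Market C$680.45 > fair 662.3805: forward overpriced → cash-and-carry (borrow at r, buy the stock and collect the dividends, short the forward).
Profit at T = |F_mkt − F*| = |680.45 − 662.3805| = C$18.07 per share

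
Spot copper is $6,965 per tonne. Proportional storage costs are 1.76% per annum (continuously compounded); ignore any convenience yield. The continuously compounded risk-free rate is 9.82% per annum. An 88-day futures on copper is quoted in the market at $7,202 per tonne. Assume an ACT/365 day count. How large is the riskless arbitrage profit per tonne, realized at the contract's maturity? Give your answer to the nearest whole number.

$40 per tonne

Fair futures: F* = S·e^(carry·T), with carry = (r + u) = 0.0982 + 0.0176 = 0.1158
F* = 6965 · e^(0.1158 × 88/365) = 6965 · e^0.027919 = 6965 × 1.028312 = $7162.1931
Market $7202 > fair $7162.1931: forward overpriced → cash-and-carry (buy spot, short the forward).
At maturity, profit = |F_mkt − F*| = |7202 − 7162.1931| = $40 per tonne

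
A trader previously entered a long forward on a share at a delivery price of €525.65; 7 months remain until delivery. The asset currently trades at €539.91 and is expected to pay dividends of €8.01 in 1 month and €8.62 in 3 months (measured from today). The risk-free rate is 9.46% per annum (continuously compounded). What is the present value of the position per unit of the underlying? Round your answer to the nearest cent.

€26.12

PV(remaining dividends) I = 8.01·e^(−0.0946·1/12) + 8.62·e^(−0.0946·3/12) = 16.3656
Current forward F = (S − I)·e^(rT) = (539.91 − 16.3656)·e^(0.0946·7/12) = 523.5444 × 1.056734 = 553.2472
Value (long) = (F − K)·e^(−rT) = (553.2472 − 525.65) × 0.946312 = 26.1156
Value = €26.12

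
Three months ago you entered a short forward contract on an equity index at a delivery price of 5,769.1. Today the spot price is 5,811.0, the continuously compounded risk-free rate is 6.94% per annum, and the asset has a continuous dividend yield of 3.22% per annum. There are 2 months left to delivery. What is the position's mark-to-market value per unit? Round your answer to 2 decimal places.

Current fair forward for the remaining 2 months: F = S·e^((r − q)·T), (r − q) = 0.0694 − 0.0322 = 0.0372
F = 5811.0 · e^(0.0372 × 2/12) = 5811.0 × 1.00621926 = 5847.1401
Value of long forward = (F − K)·e^(−rT) = (5847.1401 − 5769.1) · e^(−0.0694·2/12)
= 78.0401 × 0.98849997 = 77.14
Short position value = −(long value) = -77.14

-77.14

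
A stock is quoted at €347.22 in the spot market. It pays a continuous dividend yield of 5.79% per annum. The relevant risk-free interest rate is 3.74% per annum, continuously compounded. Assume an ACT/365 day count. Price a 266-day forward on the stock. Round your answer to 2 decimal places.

F = S·e^((r − q)T) = 347.22 · e^((0.0374 − 0.0579) × 266/365)
= 347.22 · e^-0.014940 = 347.22 × 0.985171
F = €342.07

€342.07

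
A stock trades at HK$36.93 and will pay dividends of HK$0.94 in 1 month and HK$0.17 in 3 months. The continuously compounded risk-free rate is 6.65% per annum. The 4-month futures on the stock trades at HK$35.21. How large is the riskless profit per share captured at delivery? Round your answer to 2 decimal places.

HK$1.42 per share

PV(dividends) I = 0.94·e^(−0.0665·1/12) + 0.17·e^(−0.0665·3/12) = 1.1020
Fair futures F* = (S − I)·e^(rT) = (36.93 − 1.1020)·e^0.022167 = 35.8280 × 1.022415 = 36.6311
Market HK$35.21 < fair 36.6311: forward underpriced → reverse cash-and-carry (short the stock, invest proceeds at r, pay the dividends, go long the forward).
Profit at T = |F_mkt − F*| = |35.21 − 36.6311| = HK$1.42 per share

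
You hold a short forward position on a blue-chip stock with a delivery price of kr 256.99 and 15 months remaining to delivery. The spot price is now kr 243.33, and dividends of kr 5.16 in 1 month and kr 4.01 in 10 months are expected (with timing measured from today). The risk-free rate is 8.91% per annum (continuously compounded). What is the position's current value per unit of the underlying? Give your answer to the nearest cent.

-kr 4.58

PV(remaining dividends) I = 5.16·e^(−0.0891·1/12) + 4.01·e^(−0.0891·10/12) = 8.8449
Current forward F = (S − I)·e^(rT) = (243.33 − 8.8449)·e^(0.0891·15/12) = 234.4851 × 1.117814 = 262.1107
Value (long) = (F − K)·e^(−rT) = (262.1107 − 256.99) × 0.894603 = 4.5810
Short position value = −(long value) = -kr 4.58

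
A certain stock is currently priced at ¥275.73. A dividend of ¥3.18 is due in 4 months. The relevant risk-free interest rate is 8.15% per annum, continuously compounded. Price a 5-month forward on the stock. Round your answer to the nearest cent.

¥282.05

PV(dividends) I = 3.18·e^(−0.0815·4/12)
I = 3.0948
F = (S − I)·e^(rT) = (275.73 − 3.0948) · e^(0.0815·5/12)
= 272.6352 · e^0.033958 = 272.6352 × 1.034541 = ¥282.05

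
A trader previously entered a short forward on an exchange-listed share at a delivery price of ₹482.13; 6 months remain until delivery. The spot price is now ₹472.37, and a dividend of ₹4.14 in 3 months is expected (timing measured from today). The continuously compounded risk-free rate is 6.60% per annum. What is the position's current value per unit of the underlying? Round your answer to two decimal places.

PV(remaining dividends) I = 4.14·e^(−0.0660·3/12) = 4.0723
Current forward F = (S − I)·e^(rT) = (472.37 − 4.0723)·e^(0.0660·6/12) = 468.2977 × 1.033551 = 484.0096
Value (long) = (F − K)·e^(−rT) = (484.0096 − 482.13) × 0.967539 = 1.8186
Short position value = −(long value) = -₹1.82

-₹1.82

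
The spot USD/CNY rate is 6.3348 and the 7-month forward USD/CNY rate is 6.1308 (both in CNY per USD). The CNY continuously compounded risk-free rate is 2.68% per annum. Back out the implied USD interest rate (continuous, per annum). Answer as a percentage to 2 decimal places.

8.29%

F = S·e^((r_CNY − r_USD)T) ⇒ r_USD = r_CNY − ln(F/S)/T
ln(6.1308/6.3348) = -0.032733; /(7/12) = -0.056114
r_USD = 0.0268 + 0.056114 = 0.082914
r_USD = 8.29%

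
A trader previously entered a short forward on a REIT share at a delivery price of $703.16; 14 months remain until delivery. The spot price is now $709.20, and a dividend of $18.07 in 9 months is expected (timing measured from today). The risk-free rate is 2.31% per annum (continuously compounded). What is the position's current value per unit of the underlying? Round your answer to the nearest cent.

-$6.98

PV(remaining dividends) I = 18.07·e^(−0.0231·9/12) = 17.7596
Current forward F = (S − I)·e^(rT) = (709.20 − 17.7596)·e^(0.0231·14/12) = 691.4404 × 1.027316 = 710.3278
Value (long) = (F − K)·e^(−rT) = (710.3278 − 703.16) × 0.973410 = 6.9772
Short position value = −(long value) = -$6.98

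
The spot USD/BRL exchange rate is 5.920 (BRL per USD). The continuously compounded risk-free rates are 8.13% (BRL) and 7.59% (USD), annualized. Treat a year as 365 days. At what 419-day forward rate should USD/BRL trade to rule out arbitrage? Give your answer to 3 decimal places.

5.957

F = S·e^((r_BRL − r_USD)T) = 5.920 · e^((0.0813 − 0.0759) × 419/365)
= 5.920 · e^0.006199 = 5.920 × 1.006218
F = 5.957 BRL per USD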